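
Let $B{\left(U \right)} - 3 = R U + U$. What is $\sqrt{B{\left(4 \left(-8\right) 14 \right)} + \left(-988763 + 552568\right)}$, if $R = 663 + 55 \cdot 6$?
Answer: $52 i \sqrt{326} \approx 938.88 i$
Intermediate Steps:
$R = 993$ ($R = 663 + 330 = 993$)
$B{\left(U \right)} = 3 + 994 U$ ($B{\left(U \right)} = 3 + \left(993 U + U\right) = 3 + 994 U$)
$\sqrt{B{\left(4 \left(-8\right) 14 \right)} + \left(-988763 + 552568\right)} = \sqrt{\left(3 + 994 \cdot 4 \left(-8\right) 14\right) + \left(-988763 + 552568\right)} = \sqrt{\left(3 + 994 \left(\left(-32\right) 14\right)\right) - 436195} = \sqrt{\left(3 + 994 \left(-448\right)\right) - 436195} = \sqrt{\left(3 - 445312\right) - 436195} = \sqrt{-445309 - 436195} = \sqrt{-881504} = 52 i \sqrt{326}$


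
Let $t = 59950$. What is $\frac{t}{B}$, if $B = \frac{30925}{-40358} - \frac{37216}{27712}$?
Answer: $- \frac{523813544650}{18429351} \approx -28423.0$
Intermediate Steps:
$B = - \frac{18429351}{8737507}$ ($B = 30925 \left(- \frac{1}{40358}\right) - \frac{1163}{866} = - \frac{30925}{40358} - \frac{1163}{866} = - \frac{18429351}{8737507} \approx -2.1092$)
$\frac{t}{B} = \frac{59950}{- \frac{18429351}{8737507}} = 59950 \left(- \frac{8737507}{18429351}\right) = - \frac{523813544650}{18429351}$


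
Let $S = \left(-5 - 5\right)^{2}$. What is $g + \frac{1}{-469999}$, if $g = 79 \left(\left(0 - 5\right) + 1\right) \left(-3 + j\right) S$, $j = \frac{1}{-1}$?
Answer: $\frac{59407873599}{469999} \approx 1.264 \cdot 10^{5}$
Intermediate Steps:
$S = 100$ ($S = \left(-10\right)^{2} = 100$)
$j = -1$
$g = 126400$ ($g = 79 \left(\left(0 - 5\right) + 1\right) \left(-3 - 1\right) 100 = 79 \left(-5 + 1\right) \left(-4\right) 100 = 79 \left(\left(-4\right) \left(-4\right)\right) 100 = 79 \cdot 16 \cdot 100 = 1264 \cdot 100 = 126400$)
$g + \frac{1}{-469999} = 126400 + \frac{1}{-469999} = 126400 - \frac{1}{469999} = \frac{59407873599}{469999}$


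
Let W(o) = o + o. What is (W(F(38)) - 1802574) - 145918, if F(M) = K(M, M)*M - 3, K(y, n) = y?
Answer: -1945610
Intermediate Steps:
F(M) = -3 + M² (F(M) = M*M - 3 = M² - 3 = -3 + M²)
W(o) = 2*o
(W(F(38)) - 1802574) - 145918 = (2*(-3 + 38²) - 1802574) - 145918 = (2*(-3 + 1444) - 1802574) - 145918 = (2*1441 - 1802574) - 145918 = (2882 - 1802574) - 145918 = -1799692 - 145918 = -1945610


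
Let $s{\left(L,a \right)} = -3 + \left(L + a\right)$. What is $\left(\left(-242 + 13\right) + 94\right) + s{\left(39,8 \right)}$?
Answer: $-91$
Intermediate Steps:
$s{\left(L,a \right)} = -3 + L + a$
$\left(\left(-242 + 13\right) + 94\right) + s{\left(39,8 \right)} = \left(\left(-242 + 13\right) + 94\right) + \left(-3 + 39 + 8\right) = \left(-229 + 94\right) + 44 = -135 + 44 = -91$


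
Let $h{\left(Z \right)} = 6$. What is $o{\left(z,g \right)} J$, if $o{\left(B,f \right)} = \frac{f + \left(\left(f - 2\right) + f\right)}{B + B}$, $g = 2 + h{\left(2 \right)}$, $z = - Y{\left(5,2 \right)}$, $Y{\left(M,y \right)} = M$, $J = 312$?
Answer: $- \frac{3432}{5} \approx -686.4$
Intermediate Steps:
$z = -5$ ($z = \left(-1\right) 5 = -5$)
$g = 8$ ($g = 2 + 6 = 8$)
$o{\left(B,f \right)} = \frac{-2 + 3 f}{2 B}$ ($o{\left(B,f \right)} = \frac{f + \left(\left(-2 + f\right) + f\right)}{2 B} = \left(f + \left(-2 + 2 f\right)\right) \frac{1}{2 B} = \left(-2 + 3 f\right) \frac{1}{2 B} = \frac{-2 + 3 f}{2 B}$)
$o{\left(z,g \right)} J = \frac{-2 + 3 \cdot 8}{2 \left(-5\right)} 312 = \frac{1}{2} \left(- \frac{1}{5}\right) \left(-2 + 24\right) 312 = \frac{1}{2} \left(- \frac{1}{5}\right) 22 \cdot 312 = \left(- \frac{11}{5}\right) 312 = - \frac{3432}{5}$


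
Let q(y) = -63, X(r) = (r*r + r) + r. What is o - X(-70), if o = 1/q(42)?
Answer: -299881/63 ≈ -4760.0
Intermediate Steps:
X(r) = r**2 + 2*r (X(r) = (r**2 + r) + r = (r + r**2) + r = r**2 + 2*r)
o = -1/63 (o = 1/(-63) = -1/63 ≈ -0.015873)
o - X(-70) = -1/63 - (-70)*(2 - 70) = -1/63 - (-70)*(-68) = -1/63 - 1*4760 = -1/63 - 4760 = -299881/63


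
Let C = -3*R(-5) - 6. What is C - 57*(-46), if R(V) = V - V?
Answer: 2616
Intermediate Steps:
R(V) = 0
C = -6 (C = -3*0 - 6 = 0 - 6 = -6)
C - 57*(-46) = -6 - 57*(-46) = -6 + 2622 = 2616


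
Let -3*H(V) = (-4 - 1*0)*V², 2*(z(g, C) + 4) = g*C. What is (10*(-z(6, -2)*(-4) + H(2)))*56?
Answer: -58240/3 ≈ -19413.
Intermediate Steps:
z(g, C) = -4 + C*g/2 (z(g, C) = -4 + (g*C)/2 = -4 + (C*g)/2 = -4 + C*g/2)
H(V) = 4*V²/3 (H(V) = -(-4 - 1*0)*V²/3 = -(-4 + 0)*V²/3 = -(-4)*V²/3 = 4*V²/3)
(10*(-z(6, -2)*(-4) + H(2)))*56 = (10*(-(-4 + (½)*(-2)*6)*(-4) + (4/3)*2²))*56 = (10*(-(-4 - 6)*(-4) + (4/3)*4))*56 = (10*(-1*(-10)*(-4) + 16/3))*56 = (10*(10*(-4) + 16/3))*56 = (10*(-40 + 16/3))*56 = (10*(-104/3))*56 = -1040/3*56 = -58240/3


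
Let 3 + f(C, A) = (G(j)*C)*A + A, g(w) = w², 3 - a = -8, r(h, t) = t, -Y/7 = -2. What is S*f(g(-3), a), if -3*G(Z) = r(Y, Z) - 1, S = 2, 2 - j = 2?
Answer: 82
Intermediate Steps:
j = 0 (j = 2 - 1*2 = 2 - 2 = 0)
Y = 14 (Y = -7*(-2) = 14)
a = 11 (a = 3 - 1*(-8) = 3 + 8 = 11)
G(Z) = ⅓ - Z/3 (G(Z) = -(Z - 1)/3 = -(-1 + Z)/3 = ⅓ - Z/3)
f(C, A) = -3 + A + A*C/3 (f(C, A) = -3 + (((⅓ - ⅓*0)*C)*A + A) = -3 + (((⅓ + 0)*C)*A + A) = -3 + ((C/3)*A + A) = -3 + (A*C/3 + A) = -3 + (A + A*C/3) = -3 + A + A*C/3)
S*f(g(-3), a) = 2*(-3 + 11 + (⅓)*11*(-3)²) = 2*(-3 + 11 + (⅓)*11*9) = 2*(-3 + 11 + 33) = 2*41 = 82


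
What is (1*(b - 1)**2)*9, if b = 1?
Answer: 0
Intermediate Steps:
(1*(b - 1)**2)*9 = (1*(1 - 1)**2)*9 = (1*0**2)*9 = (1*0)*9 = 0*9 = 0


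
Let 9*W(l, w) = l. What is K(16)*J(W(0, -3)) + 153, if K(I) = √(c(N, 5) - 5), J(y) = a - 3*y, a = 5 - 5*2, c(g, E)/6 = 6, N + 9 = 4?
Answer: 153 - 5*√31 ≈ 125.16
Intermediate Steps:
N = -5 (N = -9 + 4 = -5)
W(l, w) = l/9
c(g, E) = 36 (c(g, E) = 6*6 = 36)
a = -5 (a = 5 - 10 = -5)
J(y) = -5 - 3*y
K(I) = √31 (K(I) = √(36 - 5) = √31)
K(16)*J(W(0, -3)) + 153 = √31*(-5 - 0/3) + 153 = √31*(-5 - 3*0) + 153 = √31*(-5 + 0) + 153 = √31*(-5) + 153 = -5*√31 + 153 = 153 - 5*√31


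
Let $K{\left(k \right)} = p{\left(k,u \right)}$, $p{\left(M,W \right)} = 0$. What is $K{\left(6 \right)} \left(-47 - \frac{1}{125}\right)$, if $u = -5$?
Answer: $0$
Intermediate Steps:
$K{\left(k \right)} = 0$
$K{\left(6 \right)} \left(-47 - \frac{1}{125}\right) = 0 \left(-47 - \frac{1}{125}\right) = 0 \left(- \frac{5876}{125}\right) = 0$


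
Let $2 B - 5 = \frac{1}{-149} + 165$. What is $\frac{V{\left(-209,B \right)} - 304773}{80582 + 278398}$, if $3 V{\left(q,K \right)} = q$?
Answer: $- \frac{228632}{269235} \approx -0.84919$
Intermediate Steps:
$B = \frac{25329}{298}$ ($B = \frac{5}{2} + \frac{\frac{1}{-149} + 165}{2} = \frac{5}{2} + \frac{- \frac{1}{149} + 165}{2} = \frac{5}{2} + \frac{1}{2} \cdot \frac{24584}{149} = \frac{5}{2} + \frac{12292}{149} = \frac{25329}{298} \approx 84.997$)
$V{\left(q,K \right)} = \frac{q}{3}$
$\frac{V{\left(-209,B \right)} - 304773}{80582 + 278398} = \frac{\frac{1}{3} \left(-209\right) - 304773}{80582 + 278398} = \frac{- \frac{209}{3} - 304773}{358980} = \left(- \frac{914528}{3}\right) \frac{1}{358980} = - \frac{228632}{269235}$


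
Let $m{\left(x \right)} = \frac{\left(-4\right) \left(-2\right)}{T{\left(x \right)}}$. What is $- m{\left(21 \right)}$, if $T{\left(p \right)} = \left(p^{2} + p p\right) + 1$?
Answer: $- \frac{8}{883} \approx -0.00906$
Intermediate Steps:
$T{\left(p \right)} = 1 + 2 p^{2}$ ($T{\left(p \right)} = \left(p^{2} + p^{2}\right) + 1 = 2 p^{2} + 1 = 1 + 2 p^{2}$)
$m{\left(x \right)} = \frac{8}{1 + 2 x^{2}}$ ($m{\left(x \right)} = \frac{\left(-4\right) \left(-2\right)}{1 + 2 x^{2}} = \frac{8}{1 + 2 x^{2}}$)
$- m{\left(21 \right)} = - \frac{8}{1 + 2 \cdot 21^{2}} = - \frac{8}{1 + 2 \cdot 441} = - \frac{8}{1 + 882} = - \frac{8}{883}$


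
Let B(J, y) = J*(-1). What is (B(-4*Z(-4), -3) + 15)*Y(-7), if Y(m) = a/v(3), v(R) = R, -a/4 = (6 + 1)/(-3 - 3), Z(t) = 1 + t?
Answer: 14/3 ≈ 4.6667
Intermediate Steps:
a = 14/3 (a = -4*(6 + 1)/(-3 - 3) = -28/(-6) = -28*(-1)/6 = -4*(-7/6) = 14/3 ≈ 4.6667)
Y(m) = 14/9 (Y(m) = (14/3)/3 = (14/3)*(⅓) = 14/9)
B(J, y) = -J
(B(-4*Z(-4), -3) + 15)*Y(-7) = (-(-4)*(1 - 4) + 15)*(14/9) = (-(-4)*(-3) + 15)*(14/9) = (-1*12 + 15)*(14/9) = (-12 + 15)*(14/9) = 3*(14/9) = 14/3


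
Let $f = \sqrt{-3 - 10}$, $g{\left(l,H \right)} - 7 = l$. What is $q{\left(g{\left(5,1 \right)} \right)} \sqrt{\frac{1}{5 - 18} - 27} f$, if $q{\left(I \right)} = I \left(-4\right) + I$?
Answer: $144 \sqrt{22} \approx 675.42$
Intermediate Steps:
$g{\left(l,H \right)} = 7 + l$
$q{\left(I \right)} = - 3 I$ ($q{\left(I \right)} = - 4 I + I = - 3 I$)
$f = i \sqrt{13}$ ($f = \sqrt{-13} = i \sqrt{13} \approx 3.6056 i$)
$q{\left(g{\left(5,1 \right)} \right)} \sqrt{\frac{1}{5 - 18} - 27} f = - 3 \left(7 + 5\right) \sqrt{\frac{1}{5 - 18} - 27} i \sqrt{13} = \left(-3\right) 12 \sqrt{\frac{1}{-13} - 27} i \sqrt{13} = - 36 \sqrt{- \frac{1}{13} - 27} i \sqrt{13} = - 36 \sqrt{- \frac{352}{13}} i \sqrt{13} = - 36 \frac{4 i \sqrt{286}}{13} i \sqrt{13} = - \frac{144 i \sqrt{286}}{13} i \sqrt{13} = 144 \sqrt{22}$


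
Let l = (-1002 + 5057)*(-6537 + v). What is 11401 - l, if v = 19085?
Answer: -50870739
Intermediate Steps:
l = 50882140 (l = (-1002 + 5057)*(-6537 + 19085) = 4055*12548 = 50882140)
11401 - l = 11401 - 1*50882140 = 11401 - 50882140 = -50870739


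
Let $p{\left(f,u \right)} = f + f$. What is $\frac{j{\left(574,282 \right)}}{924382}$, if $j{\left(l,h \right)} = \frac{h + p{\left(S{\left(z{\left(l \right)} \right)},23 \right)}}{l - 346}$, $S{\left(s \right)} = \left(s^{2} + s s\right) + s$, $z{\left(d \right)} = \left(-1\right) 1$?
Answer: $\frac{71}{52689774} \approx 1.3475 \cdot 10^{-6}$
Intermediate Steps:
$z{\left(d \right)} = -1$
$S{\left(s \right)} = s + 2 s^{2}$ ($S{\left(s \right)} = \left(s^{2} + s^{2}\right) + s = 2 s^{2} + s = s + 2 s^{2}$)
$p{\left(f,u \right)} = 2 f$
$j{\left(l,h \right)} = \frac{2 + h}{-346 + l}$ ($j{\left(l,h \right)} = \frac{h + 2 \left(- (1 + 2 \left(-1\right))\right)}{l - 346} = \frac{h + 2 \left(- (1 - 2)\right)}{-346 + l} = \frac{h + 2 \left(\left(-1\right) \left(-1\right)\right)}{-346 + l} = \frac{h + 2 \cdot 1}{-346 + l} = \frac{h + 2}{-346 + l} = \frac{2 + h}{-346 + l}$)
$\frac{j{\left(574,282 \right)}}{924382} = \frac{\frac{1}{-346 + 574} \left(2 + 282\right)}{924382} = \frac{1}{228} \cdot 284 \cdot \frac{1}{924382} = \frac{71}{57} \cdot \frac{1}{924382} = \frac{71}{52689774}$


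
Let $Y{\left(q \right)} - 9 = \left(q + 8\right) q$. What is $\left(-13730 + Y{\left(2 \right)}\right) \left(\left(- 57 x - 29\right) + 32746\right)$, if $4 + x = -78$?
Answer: $-512294091$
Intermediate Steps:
$x = -82$ ($x = -4 - 78 = -82$)
$Y{\left(q \right)} = 9 + q \left(8 + q\right)$ ($Y{\left(q \right)} = 9 + \left(q + 8\right) q = 9 + \left(8 + q\right) q = 9 + q \left(8 + q\right)$)
$\left(-13730 + Y{\left(2 \right)}\right) \left(\left(- 57 x - 29\right) + 32746\right) = \left(-13730 + \left(9 + 2^{2} + 8 \cdot 2\right)\right) \left(\left(\left(-57\right) \left(-82\right) - 29\right) + 32746\right) = \left(-13730 + \left(9 + 4 + 16\right)\right) \left(\left(4674 - 29\right) + 32746\right) = \left(-13730 + 29\right) \left(4645 + 32746\right) = \left(-13701\right) 37391 = -512294091$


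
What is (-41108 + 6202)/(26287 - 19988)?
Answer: -34906/6299 ≈ -5.5415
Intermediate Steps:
(-41108 + 6202)/(26287 - 19988) = -34906/6299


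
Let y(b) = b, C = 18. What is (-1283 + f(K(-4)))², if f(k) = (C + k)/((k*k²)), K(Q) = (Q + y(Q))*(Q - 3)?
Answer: 12691740921271129/7710244864 ≈ 1.6461e+6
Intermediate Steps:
K(Q) = 2*Q*(-3 + Q) (K(Q) = (Q + Q)*(Q - 3) = (2*Q)*(-3 + Q) = 2*Q*(-3 + Q))
f(k) = (18 + k)/k³ (f(k) = (18 + k)/((k*k²)) = (18 + k)/(k³) = (18 + k)/k³)
(-1283 + f(K(-4)))² = (-1283 + (18 + 2*(-4)*(-3 - 4))/(2*(-4)*(-3 - 4))³)² = (-1283 + (18 + 2*(-4)*(-7))/(2*(-4)*(-7))³)² = (-1283 + (18 + 56)/56³)² = (-1283 + (1/175616)*74)² = (-1283 + 37/87808)² = (-112657627/87808)² = 12691740921271129/7710244864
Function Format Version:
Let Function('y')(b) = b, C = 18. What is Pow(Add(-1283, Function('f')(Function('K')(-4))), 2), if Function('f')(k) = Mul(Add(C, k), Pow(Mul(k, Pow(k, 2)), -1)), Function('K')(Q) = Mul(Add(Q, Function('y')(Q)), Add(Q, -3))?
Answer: Rational(12691740921271129, 7710244864) ≈ 1.6461e+6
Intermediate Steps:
Function('K')(Q) = Mul(2, Q, Add(-3, Q)) (Function('K')(Q) = Mul(Add(Q, Q), Add(Q, -3)) = Mul(Mul(2, Q), Add(-3, Q)) = Mul(2, Q, Add(-3, Q)))
Function('f')(k) = Mul(Pow(k, -3), Add(18, k)) (Function('f')(k) = Mul(Add(18, k), Pow(Mul(k, Pow(k, 2)), -1)) = Mul(Add(18, k), Pow(Pow(k, 3), -1)) = Mul(Add(18, k), Pow(k, -3)) = Mul(Pow(k, -3), Add(18, k)))
Pow(Add(-1283, Function('f')(Function('K')(-4))), 2) = Pow(Add(-1283, Mul(Pow(Mul(2, -4, Add(-3, -4)), -3), Add(18, Mul(2, -4, Add(-3, -4))))), 2) = Pow(Add(-1283, Mul(Pow(Mul(2, -4, -7), -3), Add(18, Mul(2, -4, -7)))), 2) = Pow(Add(-1283, Mul(Pow(56, -3), Add(18, 56))), 2) = Pow(Add(-1283, Mul(Rational(1, 175616), 74)), 2) = Pow(Add(-1283, Rational(37, 87808)), 2) = Pow(Rational(-112657627, 87808), 2) = Rational(12691740921271129, 7710244864)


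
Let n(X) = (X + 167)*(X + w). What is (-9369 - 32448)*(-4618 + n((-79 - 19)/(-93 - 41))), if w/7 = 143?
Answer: -30673581000702/4489 ≈ -6.8331e+9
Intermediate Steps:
w = 1001 (w = 7*143 = 1001)
n(X) = (167 + X)*(1001 + X) (n(X) = (X + 167)*(X + 1001) = (167 + X)*(1001 + X))
(-9369 - 32448)*(-4618 + n((-79 - 19)/(-93 - 41))) = (-9369 - 32448)*(-4618 + (167167 + ((-79 - 19)/(-93 - 41))**2 + 1168*((-79 - 19)/(-93 - 41)))) = -41817*(-4618 + (167167 + (-98/(-134))**2 + 1168*(-98/(-134)))) = -41817*(-4618 + (167167 + (-98*(-1/134))**2 + 1168*(-98*(-1/134)))) = -41817*(-4618 + (167167 + (49/67)**2 + 1168*(49/67))) = -41817*(-4618 + (167167 + 2401/4489 + 57232/67)) = -41817*(-4618 + 754249608/4489) = -41817*733519406/4489 = -30673581000702/4489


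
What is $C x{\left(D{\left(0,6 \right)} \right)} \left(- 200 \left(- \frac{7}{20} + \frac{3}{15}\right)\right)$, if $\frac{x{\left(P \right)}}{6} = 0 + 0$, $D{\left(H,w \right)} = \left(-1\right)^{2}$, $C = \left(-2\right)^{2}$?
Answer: $0$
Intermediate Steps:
$C = 4$
$D{\left(H,w \right)} = 1$
$x{\left(P \right)} = 0$ ($x{\left(P \right)} = 6 \left(0 + 0\right) = 6 \cdot 0 = 0$)
$C x{\left(D{\left(0,6 \right)} \right)} \left(- 200 \left(- \frac{7}{20} + \frac{3}{15}\right)\right) = 4 \cdot 0 \left(- 200 \left(- \frac{7}{20} + \frac{3}{15}\right)\right) = 0 \left(- 200 \left(\left(-7\right) \frac{1}{20} + 3 \cdot \frac{1}{15}\right)\right) = 0 \left(- 200 \left(- \frac{7}{20} + \frac{1}{5}\right)\right) = 0 \left(\left(-200\right) \left(- \frac{3}{20}\right)\right) = 0 \cdot 30 = 0$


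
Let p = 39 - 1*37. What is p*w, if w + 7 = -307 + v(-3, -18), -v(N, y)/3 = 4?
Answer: -652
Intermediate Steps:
v(N, y) = -12 (v(N, y) = -3*4 = -12)
p = 2 (p = 39 - 37 = 2)
w = -326 (w = -7 + (-307 - 12) = -7 - 319 = -326)
p*w = 2*(-326) = -652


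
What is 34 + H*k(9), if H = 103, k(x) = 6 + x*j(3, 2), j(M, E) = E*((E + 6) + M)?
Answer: 21046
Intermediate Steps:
j(M, E) = E*(6 + E + M) (j(M, E) = E*((6 + E) + M) = E*(6 + E + M))
k(x) = 6 + 22*x (k(x) = 6 + x*(2*(6 + 2 + 3)) = 6 + x*(2*11) = 6 + x*22 = 6 + 22*x)
34 + H*k(9) = 34 + 103*(6 + 22*9) = 34 + 103*(6 + 198) = 34 + 103*204 = 34 + 21012 = 21046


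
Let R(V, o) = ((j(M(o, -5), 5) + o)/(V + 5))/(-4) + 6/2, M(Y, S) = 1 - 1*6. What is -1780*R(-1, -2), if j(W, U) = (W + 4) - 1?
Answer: -5785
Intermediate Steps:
M(Y, S) = -5 (M(Y, S) = 1 - 6 = -5)
j(W, U) = 3 + W (j(W, U) = (4 + W) - 1 = 3 + W)
R(V, o) = 3 - (-2 + o)/(4*(5 + V)) (R(V, o) = (((3 - 5) + o)/(V + 5))/(-4) + 6/2 = ((-2 + o)/(5 + V))*(-1/4) + 6*(1/2) = ((-2 + o)/(5 + V))*(-1/4) + 3 = -(-2 + o)/(4*(5 + V)) + 3 = 3 - (-2 + o)/(4*(5 + V)))
-1780*R(-1, -2) = -445*(62 - 1*(-2) + 12*(-1))/(5 - 1) = -445*(62 + 2 - 12)/4 = -445*52/4 = -1780*13/4 = -5785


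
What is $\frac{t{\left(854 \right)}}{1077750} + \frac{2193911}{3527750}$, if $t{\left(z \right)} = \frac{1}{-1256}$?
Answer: $\frac{2375837117813}{3820282318800} \approx 0.6219$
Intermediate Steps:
$t{\left(z \right)} = - \frac{1}{1256}$
$\frac{t{\left(854 \right)}}{1077750} + \frac{2193911}{3527750} = - \frac{1}{1256 \cdot 1077750} + \frac{2193911}{3527750} = \left(- \frac{1}{1256}\right) \frac{1}{1077750} + 2193911 \cdot \frac{1}{3527750} = - \frac{1}{1353654000} + \frac{2193911}{3527750} = \frac{2375837117813}{3820282318800}$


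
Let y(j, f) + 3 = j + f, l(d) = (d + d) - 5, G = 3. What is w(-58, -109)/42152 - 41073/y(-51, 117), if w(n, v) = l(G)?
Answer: -577103011/885192 ≈ -651.95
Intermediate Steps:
l(d) = -5 + 2*d (l(d) = 2*d - 5 = -5 + 2*d)
y(j, f) = -3 + f + j (y(j, f) = -3 + (j + f) = -3 + (f + j) = -3 + f + j)
w(n, v) = 1 (w(n, v) = -5 + 2*3 = -5 + 6 = 1)
w(-58, -109)/42152 - 41073/y(-51, 117) = 1/42152 - 41073/(-3 + 117 - 51) = 1*(1/42152) - 41073/63 = 1/42152 - 41073*1/63 = 1/42152 - 13691/21 = -577103011/885192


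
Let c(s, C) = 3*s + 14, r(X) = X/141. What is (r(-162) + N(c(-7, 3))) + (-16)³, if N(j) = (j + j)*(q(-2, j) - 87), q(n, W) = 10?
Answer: -141900/47 ≈ -3019.1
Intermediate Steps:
r(X) = X/141 (r(X) = X*(1/141) = X/141)
c(s, C) = 14 + 3*s
N(j) = -154*j (N(j) = (j + j)*(10 - 87) = (2*j)*(-77) = -154*j)
(r(-162) + N(c(-7, 3))) + (-16)³ = ((1/141)*(-162) - 154*(14 + 3*(-7))) + (-16)³ = (-54/47 - 154*(14 - 21)) - 4096 = (-54/47 - 154*(-7)) - 4096 = (-54/47 + 1078) - 4096 = 50612/47 - 4096 = -141900/47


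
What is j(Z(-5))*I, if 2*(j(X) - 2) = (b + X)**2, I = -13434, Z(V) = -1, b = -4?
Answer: -194793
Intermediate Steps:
j(X) = 2 + (-4 + X)**2/2
j(Z(-5))*I = (2 + (-4 - 1)**2/2)*(-13434) = (2 + (1/2)*(-5)**2)*(-13434) = (2 + (1/2)*25)*(-13434) = (2 + 25/2)*(-13434) = (29/2)*(-13434) = -194793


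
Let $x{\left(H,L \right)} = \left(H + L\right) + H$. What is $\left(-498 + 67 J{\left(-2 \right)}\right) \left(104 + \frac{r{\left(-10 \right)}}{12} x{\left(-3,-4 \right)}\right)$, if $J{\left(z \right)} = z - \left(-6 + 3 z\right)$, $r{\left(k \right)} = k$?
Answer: $\frac{57964}{3} \approx 19321.0$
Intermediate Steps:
$x{\left(H,L \right)} = L + 2 H$
$J{\left(z \right)} = 6 - 2 z$ ($J{\left(z \right)} = z - \left(-6 + 3 z\right) = 6 - 2 z$)
$\left(-498 + 67 J{\left(-2 \right)}\right) \left(104 + \frac{r{\left(-10 \right)}}{12} x{\left(-3,-4 \right)}\right) = \left(-498 + 67 \left(6 - -4\right)\right) \left(104 + - \frac{10}{12} \left(-4 + 2 \left(-3\right)\right)\right) = \left(-498 + 67 \left(6 + 4\right)\right) \left(104 + \left(-10\right) \frac{1}{12} \left(-4 - 6\right)\right) = \left(-498 + 67 \cdot 10\right) \left(104 - - \frac{25}{3}\right) = \left(-498 + 670\right) \left(104 + \frac{25}{3}\right) = 172 \cdot \frac{337}{3} = \frac{57964}{3}$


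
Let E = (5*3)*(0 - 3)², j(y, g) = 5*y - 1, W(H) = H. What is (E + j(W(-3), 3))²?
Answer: 14161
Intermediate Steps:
j(y, g) = -1 + 5*y
E = 135 (E = 15*(-3)² = 15*9 = 135)
(E + j(W(-3), 3))² = (135 + (-1 + 5*(-3)))² = (135 + (-1 - 15))² = (135 - 16)² = 119² = 14161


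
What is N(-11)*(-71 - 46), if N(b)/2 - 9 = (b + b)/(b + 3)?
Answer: -5499/2 ≈ -2749.5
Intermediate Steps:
N(b) = 18 + 4*b/(3 + b) (N(b) = 18 + 2*((b + b)/(b + 3)) = 18 + 2*((2*b)/(3 + b)) = 18 + 2*(2*b/(3 + b)) = 18 + 4*b/(3 + b))
N(-11)*(-71 - 46) = (2*(27 + 11*(-11))/(3 - 11))*(-71 - 46) = (2*(27 - 121)/(-8))*(-117) = (2*(-1/8)*(-94))*(-117) = (47/2)*(-117) = -5499/2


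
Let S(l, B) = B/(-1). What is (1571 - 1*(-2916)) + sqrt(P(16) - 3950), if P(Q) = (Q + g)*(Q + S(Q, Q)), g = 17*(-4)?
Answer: 4487 + 5*I*sqrt(158) ≈ 4487.0 + 62.849*I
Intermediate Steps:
g = -68
S(l, B) = -B (S(l, B) = B*(-1) = -B)
P(Q) = 0 (P(Q) = (Q - 68)*(Q - Q) = (-68 + Q)*0 = 0)
(1571 - 1*(-2916)) + sqrt(P(16) - 3950) = (1571 - 1*(-2916)) + sqrt(0 - 3950) = (1571 + 2916) + sqrt(-3950) = 4487 + 5*I*sqrt(158)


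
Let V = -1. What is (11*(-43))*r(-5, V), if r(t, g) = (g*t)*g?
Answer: 2365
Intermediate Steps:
r(t, g) = t*g**2
(11*(-43))*r(-5, V) = (11*(-43))*(-5*(-1)**2) = -(-2365) = -473*(-5) = 2365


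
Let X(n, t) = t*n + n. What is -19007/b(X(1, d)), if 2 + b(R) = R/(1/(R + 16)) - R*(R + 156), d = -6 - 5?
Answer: -19007/1398 ≈ -13.596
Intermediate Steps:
d = -11
X(n, t) = n + n*t (X(n, t) = n*t + n = n + n*t)
b(R) = -2 + R*(16 + R) - R*(156 + R) (b(R) = -2 + (R/(1/(R + 16)) - R*(R + 156)) = -2 + (R/(1/(16 + R)) - R*(156 + R)) = -2 + (R*(16 + R) - R*(156 + R)) = -2 + R*(16 + R) - R*(156 + R))
-19007/b(X(1, d)) = -19007/(-2 - 140*(1 - 11)) = -19007/(-2 - 140*(-10)) = -19007/(-2 + 1400) = -19007/1398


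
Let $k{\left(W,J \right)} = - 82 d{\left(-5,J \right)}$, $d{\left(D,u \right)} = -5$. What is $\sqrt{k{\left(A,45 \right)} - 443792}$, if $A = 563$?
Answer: $i \sqrt{443382} \approx 665.87 i$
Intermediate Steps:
$k{\left(W,J \right)} = 410$ ($k{\left(W,J \right)} = \left(-82\right) \left(-5\right) = 410$)
$\sqrt{k{\left(A,45 \right)} - 443792} = \sqrt{410 - 443792} = \sqrt{-443382} = i \sqrt{443382}$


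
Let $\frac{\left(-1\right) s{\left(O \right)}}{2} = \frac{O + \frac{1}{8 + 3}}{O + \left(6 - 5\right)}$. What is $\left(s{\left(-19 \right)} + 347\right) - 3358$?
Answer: $- \frac{298297}{99} \approx -3013.1$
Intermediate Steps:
$s{\left(O \right)} = - \frac{2 \left(\frac{1}{11} + O\right)}{1 + O}$ ($s{\left(O \right)} = - 2 \frac{O + \frac{1}{8 + 3}}{O + \left(6 - 5\right)} = - 2 \frac{O + \frac{1}{11}}{O + \left(6 - 5\right)} = - 2 \frac{O + \frac{1}{11}}{O + 1} = - 2 \frac{\frac{1}{11} + O}{1 + O} = - \frac{2 \left(\frac{1}{11} + O\right)}{1 + O}$)
$\left(s{\left(-19 \right)} + 347\right) - 3358 = \left(\frac{2 \left(-1 - -209\right)}{11 \left(1 - 19\right)} + 347\right) - 3358 = \left(\frac{2 \left(-1 + 209\right)}{11 \left(-18\right)} + 347\right) - 3358 = \left(\frac{2}{11} \left(- \frac{1}{18}\right) 208 + 347\right) - 3358 = \left(- \frac{208}{99} + 347\right) - 3358 = \frac{34145}{99} - 3358 = - \frac{298297}{99}$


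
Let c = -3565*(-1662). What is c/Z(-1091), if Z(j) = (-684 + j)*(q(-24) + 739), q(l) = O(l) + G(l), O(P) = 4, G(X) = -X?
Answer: -1185006/272285 ≈ -4.3521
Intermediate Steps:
c = 5925030
q(l) = 4 - l
Z(j) = -524628 + 767*j (Z(j) = (-684 + j)*((4 - 1*(-24)) + 739) = (-684 + j)*((4 + 24) + 739) = (-684 + j)*(28 + 739) = (-684 + j)*767 = -524628 + 767*j)
c/Z(-1091) = 5925030/(-524628 + 767*(-1091)) = 5925030/(-524628 - 836797) = 5925030/(-1361425) = 5925030*(-1/1361425) = -1185006/272285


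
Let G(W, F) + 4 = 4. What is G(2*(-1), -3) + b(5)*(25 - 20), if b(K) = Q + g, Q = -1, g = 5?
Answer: 20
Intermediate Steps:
G(W, F) = 0 (G(W, F) = -4 + 4 = 0)
b(K) = 4 (b(K) = -1 + 5 = 4)
G(2*(-1), -3) + b(5)*(25 - 20) = 0 + 4*(25 - 20) = 0 + 4*5 = 0 + 20 = 20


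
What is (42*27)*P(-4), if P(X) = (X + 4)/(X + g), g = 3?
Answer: 0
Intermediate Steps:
P(X) = (4 + X)/(3 + X) (P(X) = (X + 4)/(X + 3) = (4 + X)/(3 + X))
(42*27)*P(-4) = (42*27)*((4 - 4)/(3 - 4)) = 1134*(0/(-1)) = 1134*(-1*0) = 1134*0 = 0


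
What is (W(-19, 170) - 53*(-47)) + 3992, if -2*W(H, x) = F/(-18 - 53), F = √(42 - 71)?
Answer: 6483 + I*√29/142 ≈ 6483.0 + 0.037924*I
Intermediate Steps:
F = I*√29 (F = √(-29) = I*√29 ≈ 5.3852*I)
W(H, x) = I*√29/142 (W(H, x) = -I*√29/(2*(-18 - 53)) = -I*√29/(2*(-71)) = -I*√29*(-1)/(2*71) = -(-1)*I*√29/142 = I*√29/142)
(W(-19, 170) - 53*(-47)) + 3992 = (I*√29/142 - 53*(-47)) + 3992 = (I*√29/142 + 2491) + 3992 = (2491 + I*√29/142) + 3992 = 6483 + I*√29/142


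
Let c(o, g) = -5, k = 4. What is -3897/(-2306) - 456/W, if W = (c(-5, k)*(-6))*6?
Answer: -29173/34590 ≈ -0.84339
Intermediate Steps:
W = 180 (W = -5*(-6)*6 = 30*6 = 180)
-3897/(-2306) - 456/W = -3897/(-2306) - 456/180 = -3897*(-1/2306) - 456*1/180 = 3897/2306 - 38/15 = -29173/34590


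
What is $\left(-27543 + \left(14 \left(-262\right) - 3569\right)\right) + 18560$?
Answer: $-16220$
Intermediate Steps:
$\left(-27543 + \left(14 \left(-262\right) - 3569\right)\right) + 18560 = \left(-27543 - 7237\right) + 18560 = -34780 + 18560 = -16220$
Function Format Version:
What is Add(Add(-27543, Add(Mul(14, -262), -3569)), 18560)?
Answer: -16220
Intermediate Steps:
Add(Add(-27543, Add(Mul(14, -262), -3569)), 18560) = Add(Add(-27543, Add(-3668, -3569)), 18560) = Add(Add(-27543, -7237), 18560) = Add(-34780, 18560) = -16220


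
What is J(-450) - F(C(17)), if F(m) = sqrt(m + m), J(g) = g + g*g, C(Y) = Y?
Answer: 202050 - sqrt(34) ≈ 2.0204e+5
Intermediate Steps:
J(g) = g + g**2
F(m) = sqrt(2)*sqrt(m) (F(m) = sqrt(2*m) = sqrt(2)*sqrt(m))
J(-450) - F(C(17)) = -450*(1 - 450) - sqrt(2)*sqrt(17) = -450*(-449) - sqrt(34) = 202050 - sqrt(34)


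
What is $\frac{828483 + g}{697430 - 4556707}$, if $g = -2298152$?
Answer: $\frac{1469669}{3859277} \approx 0.38081$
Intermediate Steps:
$\frac{828483 + g}{697430 - 4556707} = \frac{828483 - 2298152}{697430 - 4556707} = - \frac{1469669}{-3859277} = \left(-1469669\right) \left(- \frac{1}{3859277}\right) = \frac{1469669}{3859277}$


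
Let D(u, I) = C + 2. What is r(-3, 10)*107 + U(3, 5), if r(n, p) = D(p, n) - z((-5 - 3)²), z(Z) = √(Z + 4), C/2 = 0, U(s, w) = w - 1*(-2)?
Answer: 221 - 214*√17 ≈ -661.34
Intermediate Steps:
U(s, w) = 2 + w (U(s, w) = w + 2 = 2 + w)
C = 0 (C = 2*0 = 0)
z(Z) = √(4 + Z)
D(u, I) = 2 (D(u, I) = 0 + 2 = 2)
r(n, p) = 2 - 2*√17 (r(n, p) = 2 - √(4 + (-5 - 3)²) = 2 - √(4 + (-8)²) = 2 - √(4 + 64) = 2 - √68 = 2 - 2*√17)
r(-3, 10)*107 + U(3, 5) = (2 - 2*√17)*107 + (2 + 5) = (214 - 214*√17) + 7 = 221 - 214*√17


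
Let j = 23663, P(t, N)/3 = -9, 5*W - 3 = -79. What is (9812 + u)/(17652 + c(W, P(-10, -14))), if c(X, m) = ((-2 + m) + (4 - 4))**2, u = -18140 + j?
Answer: 15335/18493 ≈ 0.82923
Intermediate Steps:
W = -76/5 (W = 3/5 + (1/5)*(-79) = 3/5 - 79/5 = -76/5 ≈ -15.200)
P(t, N) = -27 (P(t, N) = 3*(-9) = -27)
u = 5523 (u = -18140 + 23663 = 5523)
c(X, m) = (-2 + m)**2 (c(X, m) = ((-2 + m) + 0)**2 = (-2 + m)**2)
(9812 + u)/(17652 + c(W, P(-10, -14))) = (9812 + 5523)/(17652 + (-2 - 27)**2) = 15335/(17652 + (-29)**2) = 15335/(17652 + 841) = 15335/18493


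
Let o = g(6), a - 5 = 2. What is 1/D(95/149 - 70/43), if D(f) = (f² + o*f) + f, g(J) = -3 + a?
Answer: -41049649/163003050 ≈ -0.25183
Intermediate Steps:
a = 7 (a = 5 + 2 = 7)
g(J) = 4 (g(J) = -3 + 7 = 4)
o = 4
D(f) = f² + 5*f (D(f) = (f² + 4*f) + f = f² + 5*f)
1/D(95/149 - 70/43) = 1/((95/149 - 70/43)*(5 + (95/149 - 70/43))) = 1/(-6345*(5 - 6345/6407)/6407) = 1/(-6345/6407*25690/6407) = 1/(-163003050/41049649) = -41049649/163003050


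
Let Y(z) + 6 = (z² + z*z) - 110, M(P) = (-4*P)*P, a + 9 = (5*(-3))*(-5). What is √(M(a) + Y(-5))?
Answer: I*√17490 ≈ 132.25*I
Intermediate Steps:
a = 66 (a = -9 + (5*(-3))*(-5) = -9 - 15*(-5) = -9 + 75 = 66)
M(P) = -4*P²
Y(z) = -116 + 2*z² (Y(z) = -6 + ((z² + z*z) - 110) = -6 + ((z² + z²) - 110) = -6 + (2*z² - 110) = -6 + (-110 + 2*z²) = -116 + 2*z²)
√(M(a) + Y(-5)) = √(-4*66² + (-116 + 2*(-5)²)) = √(-4*4356 + (-116 + 2*25)) = √(-17424 + (-116 + 50)) = √(-17424 - 66) = √(-17490) = I*√17490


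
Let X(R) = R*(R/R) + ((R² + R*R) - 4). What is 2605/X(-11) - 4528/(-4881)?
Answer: 13742861/1107987 ≈ 12.403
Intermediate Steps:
X(R) = -4 + R + 2*R² (X(R) = R*1 + ((R² + R²) - 4) = R + (2*R² - 4) = R + (-4 + 2*R²) = -4 + R + 2*R²)
2605/X(-11) - 4528/(-4881) = 2605/(-4 - 11 + 2*(-11)²) - 4528/(-4881) = 2605/(-4 - 11 + 2*121) - 4528*(-1/4881) = 2605/(-4 - 11 + 242) + 4528/4881 = 2605/227 + 4528/4881 = 13742861/1107987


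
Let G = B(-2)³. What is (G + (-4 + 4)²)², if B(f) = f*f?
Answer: 4096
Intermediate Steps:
B(f) = f²
G = 64 (G = ((-2)²)³ = 4³ = 64)
(G + (-4 + 4)²)² = (64 + (-4 + 4)²)² = (64 + 0²)² = (64 + 0)² = 64² = 4096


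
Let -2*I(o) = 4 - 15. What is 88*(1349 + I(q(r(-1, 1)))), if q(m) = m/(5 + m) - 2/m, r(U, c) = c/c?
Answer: 119196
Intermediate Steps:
r(U, c) = 1
q(m) = -2/m + m/(5 + m) (q(m) = m/(5 + m) - 2/m = -2/m + m/(5 + m))
I(o) = 11/2 (I(o) = -(4 - 15)/2 = -1/2*(-11) = 11/2)
88*(1349 + I(q(r(-1, 1)))) = 88*(1349 + 11/2) = 88*(2709/2) = 119196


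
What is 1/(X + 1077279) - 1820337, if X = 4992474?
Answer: -11048995966760/6069753 ≈ -1.8203e+6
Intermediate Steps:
1/(X + 1077279) - 1820337 = 1/(4992474 + 1077279) - 1820337 = 1/6069753 - 1820337 = -11048995966760/6069753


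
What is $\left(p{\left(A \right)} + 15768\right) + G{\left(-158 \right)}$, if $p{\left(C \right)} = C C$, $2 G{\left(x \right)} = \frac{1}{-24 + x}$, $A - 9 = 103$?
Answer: $\frac{10305567}{364} \approx 28312.0$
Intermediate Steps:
$A = 112$ ($A = 9 + 103 = 112$)
$G{\left(x \right)} = \frac{1}{2 \left(-24 + x\right)}$
$p{\left(C \right)} = C^{2}$
$\left(p{\left(A \right)} + 15768\right) + G{\left(-158 \right)} = \left(112^{2} + 15768\right) + \frac{1}{2 \left(-24 - 158\right)} = \left(12544 + 15768\right) + \frac{1}{2 \left(-182\right)} = 28312 + \frac{1}{2} \left(- \frac{1}{182}\right) = 28312 - \frac{1}{364} = \frac{10305567}{364}$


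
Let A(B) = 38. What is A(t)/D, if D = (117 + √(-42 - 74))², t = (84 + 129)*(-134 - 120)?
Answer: 515774/190578025 - 17784*I*√29/190578025 ≈ 0.0027064 - 0.00050252*I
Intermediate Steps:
t = -54102 (t = 213*(-254) = -54102)
D = (117 + 2*I*√29)² (D = (117 + √(-116))² = (117 + 2*I*√29)² ≈ 13573.0 + 2520.3*I)
A(t)/D = 38/(13573 + 468*I*√29)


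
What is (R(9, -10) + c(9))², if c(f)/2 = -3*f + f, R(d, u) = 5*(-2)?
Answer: 2116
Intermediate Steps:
R(d, u) = -10
c(f) = -4*f (c(f) = 2*(-3*f + f) = 2*(-2*f) = -4*f)
(R(9, -10) + c(9))² = (-10 - 4*9)² = (-10 - 36)² = (-46)² = 2116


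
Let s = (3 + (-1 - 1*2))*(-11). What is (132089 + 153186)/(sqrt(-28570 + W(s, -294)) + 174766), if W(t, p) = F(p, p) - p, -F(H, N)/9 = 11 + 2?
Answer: 49856370650/30543183149 - 285275*I*sqrt(28393)/30543183149 ≈ 1.6323 - 0.0015738*I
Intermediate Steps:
s = 0 (s = (3 + (-1 - 2))*(-11) = (3 - 3)*(-11) = 0*(-11) = 0)
F(H, N) = -117 (F(H, N) = -9*(11 + 2) = -9*13 = -117)
W(t, p) = -117 - p
(132089 + 153186)/(sqrt(-28570 + W(s, -294)) + 174766) = (132089 + 153186)/(sqrt(-28570 + (-117 - 1*(-294))) + 174766) = 285275/(sqrt(-28570 + (-117 + 294)) + 174766) = 285275/(sqrt(-28570 + 177) + 174766) = 285275/(sqrt(-28393) + 174766) = 285275/(I*sqrt(28393) + 174766) = 285275/(174766 + I*sqrt(28393))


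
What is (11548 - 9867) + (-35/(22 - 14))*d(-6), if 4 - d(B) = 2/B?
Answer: 39889/24 ≈ 1662.0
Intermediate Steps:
d(B) = 4 - 2/B
(11548 - 9867) + (-35/(22 - 14))*d(-6) = (11548 - 9867) + (-35/(22 - 14))*(4 - 2/(-6)) = 1681 + (-35/8)*(4 - 2*(-⅙)) = 1681 + (-35*⅛)*(4 + ⅓) = 1681 - 35/8*13/3 = 1681 - 455/24 = 39889/24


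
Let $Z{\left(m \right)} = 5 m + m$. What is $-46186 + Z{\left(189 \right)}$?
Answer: $-45052$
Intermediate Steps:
$Z{\left(m \right)} = 6 m$
$-46186 + Z{\left(189 \right)} = -46186 + 6 \cdot 189 = -46186 + 1134 = -45052$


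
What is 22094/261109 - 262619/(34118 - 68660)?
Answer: 69335355419/9019227078 ≈ 7.6875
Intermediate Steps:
22094/261109 - 262619/(34118 - 68660) = 22094*(1/261109) - 262619/(-34542) = 22094/261109 - 262619*(-1/34542) = 22094/261109 + 262619/34542 = 69335355419/9019227078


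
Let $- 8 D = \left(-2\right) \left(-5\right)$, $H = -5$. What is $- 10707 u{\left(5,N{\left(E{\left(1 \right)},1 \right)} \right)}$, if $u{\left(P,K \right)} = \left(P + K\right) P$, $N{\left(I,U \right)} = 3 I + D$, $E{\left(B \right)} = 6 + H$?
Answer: $- \frac{1445445}{4} \approx -3.6136 \cdot 10^{5}$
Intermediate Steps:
$E{\left(B \right)} = 1$ ($E{\left(B \right)} = 6 - 5 = 1$)
$D = - \frac{5}{4}$ ($D = - \frac{\left(-2\right) \left(-5\right)}{8} = \left(- \frac{1}{8}\right) 10 = - \frac{5}{4} \approx -1.25$)
$N{\left(I,U \right)} = - \frac{5}{4} + 3 I$ ($N{\left(I,U \right)} = 3 I - \frac{5}{4} = - \frac{5}{4} + 3 I$)
$u{\left(P,K \right)} = P \left(K + P\right)$ ($u{\left(P,K \right)} = \left(K + P\right) P = P \left(K + P\right)$)
$- 10707 u{\left(5,N{\left(E{\left(1 \right)},1 \right)} \right)} = - 10707 \cdot 5 \left(\left(- \frac{5}{4} + 3 \cdot 1\right) + 5\right) = - 10707 \cdot 5 \left(\left(- \frac{5}{4} + 3\right) + 5\right) = - 10707 \cdot 5 \left(\frac{7}{4} + 5\right) = - 10707 \cdot 5 \cdot \frac{27}{4} = \left(-10707\right) \frac{135}{4} = - \frac{1445445}{4}$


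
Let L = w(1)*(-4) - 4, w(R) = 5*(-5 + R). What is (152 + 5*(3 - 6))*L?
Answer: 10412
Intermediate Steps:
w(R) = -25 + 5*R
L = 76 (L = (-25 + 5*1)*(-4) - 4 = (-25 + 5)*(-4) - 4 = -20*(-4) - 4 = 80 - 4 = 76)
(152 + 5*(3 - 6))*L = (152 + 5*(3 - 6))*76 = (152 + 5*(-3))*76 = (152 - 15)*76 = 137*76 = 10412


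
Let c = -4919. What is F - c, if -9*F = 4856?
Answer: 39415/9 ≈ 4379.4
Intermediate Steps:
F = -4856/9 (F = -⅑*4856 = -4856/9 ≈ -539.56)
F - c = -4856/9 - 1*(-4919) = -4856/9 + 4919 = 39415/9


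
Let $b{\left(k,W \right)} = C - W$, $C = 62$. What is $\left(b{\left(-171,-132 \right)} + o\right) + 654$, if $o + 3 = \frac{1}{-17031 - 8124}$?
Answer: $\frac{21255974}{25155} \approx 845.0$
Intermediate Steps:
$b{\left(k,W \right)} = 62 - W$
$o = - \frac{75466}{25155}$ ($o = -3 + \frac{1}{-17031 - 8124} = -3 + \frac{1}{-25155} = -3 - \frac{1}{25155} = - \frac{75466}{25155} \approx -3.0$)
$\left(b{\left(-171,-132 \right)} + o\right) + 654 = \left(\left(62 - -132\right) - \frac{75466}{25155}\right) + 654 = \left(\left(62 + 132\right) - \frac{75466}{25155}\right) + 654 = \left(194 - \frac{75466}{25155}\right) + 654 = \frac{4804604}{25155} + 654 = \frac{21255974}{25155}$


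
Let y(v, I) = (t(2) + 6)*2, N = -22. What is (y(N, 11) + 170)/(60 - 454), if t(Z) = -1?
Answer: -90/197 ≈ -0.45685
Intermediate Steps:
y(v, I) = 10 (y(v, I) = (-1 + 6)*2 = 5*2 = 10)
(y(N, 11) + 170)/(60 - 454) = (10 + 170)/(60 - 454) = 180/(-394) = 180*(-1/394) = -90/197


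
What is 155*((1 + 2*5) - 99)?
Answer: -13640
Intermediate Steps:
155*((1 + 2*5) - 99) = 155*((1 + 10) - 99) = 155*(11 - 99) = 155*(-88) = -13640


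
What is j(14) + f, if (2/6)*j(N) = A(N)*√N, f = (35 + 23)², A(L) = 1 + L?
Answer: 3364 + 45*√14 ≈ 3532.4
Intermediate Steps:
f = 3364 (f = 58² = 3364)
j(N) = 3*√N*(1 + N) (j(N) = 3*((1 + N)*√N) = 3*(√N*(1 + N)) = 3*√N*(1 + N))
j(14) + f = 3*√14*(1 + 14) + 3364 = 3*√14*15 + 3364 = 45*√14 + 3364 = 3364 + 45*√14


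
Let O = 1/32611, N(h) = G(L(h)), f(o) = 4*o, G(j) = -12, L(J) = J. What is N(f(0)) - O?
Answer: -391333/32611 ≈ -12.000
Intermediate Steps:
N(h) = -12
O = 1/32611 ≈ 3.0664e-5
N(f(0)) - O = -12 - 1*1/32611 = -12 - 1/32611 = -391333/32611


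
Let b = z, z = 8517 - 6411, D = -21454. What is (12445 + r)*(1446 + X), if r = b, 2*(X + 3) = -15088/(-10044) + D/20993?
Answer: 1107012821466190/52713423 ≈ 2.1001e+7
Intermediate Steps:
z = 2106
b = 2106
X = -145482968/52713423 (X = -3 + (-15088/(-10044) - 21454/20993)/2 = -3 + (-15088*(-1/10044) - 21454*1/20993)/2 = -3 + (3772/2511 - 21454/20993)/2 = -3 + (½)*(25314602/52713423) = -3 + 12657301/52713423 = -145482968/52713423 ≈ -2.7599)
r = 2106
(12445 + r)*(1446 + X) = (12445 + 2106)*(1446 - 145482968/52713423) = 14551*(76078126690/52713423) = 1107012821466190/52713423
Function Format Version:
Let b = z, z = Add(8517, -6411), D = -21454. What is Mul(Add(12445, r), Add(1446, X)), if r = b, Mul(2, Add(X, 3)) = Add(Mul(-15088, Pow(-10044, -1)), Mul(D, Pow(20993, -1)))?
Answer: Rational(1107012821466190, 52713423) ≈ 2.1001e+7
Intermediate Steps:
z = 2106
b = 2106
X = Rational(-145482968, 52713423) (X = Add(-3, Mul(Rational(1, 2), Add(Mul(-15088, Pow(-10044, -1)), Mul(-21454, Pow(20993, -1))))) = Add(-3, Mul(Rational(1, 2), Add(Mul(-15088, Rational(-1, 10044)), Mul(-21454, Rational(1, 20993))))) = Add(-3, Mul(Rational(1, 2), Add(Rational(3772, 2511), Rational(-21454, 20993)))) = Add(-3, Mul(Rational(1, 2), Rational(25314602, 52713423))) = Add(-3, Rational(12657301, 52713423)) = Rational(-145482968, 52713423) ≈ -2.7599)
r = 2106
Mul(Add(12445, r), Add(1446, X)) = Mul(Add(12445, 2106), Add(1446, Rational(-145482968, 52713423))) = Mul(14551, Rational(76078126690, 52713423)) = Rational(1107012821466190, 52713423)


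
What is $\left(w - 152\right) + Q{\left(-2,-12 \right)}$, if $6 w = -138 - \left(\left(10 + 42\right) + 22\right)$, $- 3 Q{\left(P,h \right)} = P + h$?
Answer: $- \frac{548}{3} \approx -182.67$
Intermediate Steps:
$Q{\left(P,h \right)} = - \frac{P}{3} - \frac{h}{3}$ ($Q{\left(P,h \right)} = - \frac{P + h}{3} = - \frac{P}{3} - \frac{h}{3}$)
$w = - \frac{106}{3}$ ($w = \frac{-138 - \left(\left(10 + 42\right) + 22\right)}{6} = \frac{-138 - \left(52 + 22\right)}{6} = \frac{-138 - 74}{6} = \frac{1}{6} \left(-212\right) = - \frac{106}{3} \approx -35.333$)
$\left(w - 152\right) + Q{\left(-2,-12 \right)} = \left(- \frac{106}{3} - 152\right) - - \frac{14}{3} = - \frac{562}{3} + \left(\frac{2}{3} + 4\right) = - \frac{562}{3} + \frac{14}{3} = - \frac{548}{3}$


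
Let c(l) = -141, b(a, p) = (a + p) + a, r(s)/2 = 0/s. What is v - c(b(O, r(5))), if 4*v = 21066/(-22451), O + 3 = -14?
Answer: 6320649/44902 ≈ 140.77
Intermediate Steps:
r(s) = 0 (r(s) = 2*(0/s) = 2*0 = 0)
O = -17 (O = -3 - 14 = -17)
b(a, p) = p + 2*a
v = -10533/44902 (v = (21066/(-22451))/4 = (21066*(-1/22451))/4 = (¼)*(-21066/22451) = -10533/44902 ≈ -0.23458)
v - c(b(O, r(5))) = -10533/44902 - 1*(-141) = -10533/44902 + 141 = 6320649/44902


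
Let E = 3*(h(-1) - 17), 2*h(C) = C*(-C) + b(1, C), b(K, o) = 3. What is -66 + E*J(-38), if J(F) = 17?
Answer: -882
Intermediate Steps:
h(C) = 3/2 - C²/2 (h(C) = (C*(-C) + 3)/2 = (-C² + 3)/2 = (3 - C²)/2 = 3/2 - C²/2)
E = -48 (E = 3*((3/2 - ½*(-1)²) - 17) = 3*((3/2 - ½*1) - 17) = 3*((3/2 - ½) - 17) = 3*(1 - 17) = 3*(-16) = -48)
-66 + E*J(-38) = -66 - 48*17 = -66 - 816 = -882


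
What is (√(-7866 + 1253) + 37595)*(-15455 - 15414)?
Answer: -1160520055 - 30869*I*√6613 ≈ -1.1605e+9 - 2.5103e+6*I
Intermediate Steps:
(√(-7866 + 1253) + 37595)*(-15455 - 15414) = (√(-6613) + 37595)*(-30869) = (I*√6613 + 37595)*(-30869) = (37595 + I*√6613)*(-30869) = -1160520055 - 30869*I*√6613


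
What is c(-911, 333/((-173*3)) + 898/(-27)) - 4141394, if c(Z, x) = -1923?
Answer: -4143317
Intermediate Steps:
c(-911, 333/((-173*3)) + 898/(-27)) - 4141394 = -1923 - 4141394 = -4143317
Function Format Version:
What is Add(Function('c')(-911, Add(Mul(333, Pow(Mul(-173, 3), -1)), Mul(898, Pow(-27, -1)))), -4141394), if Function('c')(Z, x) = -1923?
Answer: -4143317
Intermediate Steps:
Add(Function('c')(-911, Add(Mul(333, Pow(Mul(-173, 3), -1)), Mul(898, Pow(-27, -1)))), -4141394) = Add(-1923, -4141394) = -4143317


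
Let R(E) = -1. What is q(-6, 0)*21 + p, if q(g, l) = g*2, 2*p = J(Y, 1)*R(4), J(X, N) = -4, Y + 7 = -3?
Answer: -250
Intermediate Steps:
Y = -10 (Y = -7 - 3 = -10)
p = 2 (p = (-4*(-1))/2 = (½)*4 = 2)
q(g, l) = 2*g
q(-6, 0)*21 + p = (2*(-6))*21 + 2 = -12*21 + 2 = -252 + 2 = -250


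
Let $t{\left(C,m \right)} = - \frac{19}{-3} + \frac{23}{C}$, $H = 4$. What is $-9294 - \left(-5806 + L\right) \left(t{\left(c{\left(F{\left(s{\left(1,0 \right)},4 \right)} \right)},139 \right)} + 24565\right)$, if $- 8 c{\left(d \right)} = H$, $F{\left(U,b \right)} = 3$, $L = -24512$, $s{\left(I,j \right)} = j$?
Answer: $743549762$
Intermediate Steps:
$c{\left(d \right)} = - \frac{1}{2}$ ($c{\left(d \right)} = \left(- \frac{1}{8}\right) 4 = - \frac{1}{2}$)
$t{\left(C,m \right)} = \frac{19}{3} + \frac{23}{C}$ ($t{\left(C,m \right)} = \left(-19\right) \left(- \frac{1}{3}\right) + \frac{23}{C} = \frac{19}{3} + \frac{23}{C}$)
$-9294 - \left(-5806 + L\right) \left(t{\left(c{\left(F{\left(s{\left(1,0 \right)},4 \right)} \right)},139 \right)} + 24565\right) = -9294 - \left(-5806 - 24512\right) \left(\left(\frac{19}{3} + \frac{23}{- \frac{1}{2}}\right) + 24565\right) = -9294 - - 30318 \left(\left(\frac{19}{3} + 23 \left(-2\right)\right) + 24565\right) = -9294 - - 30318 \left(\left(\frac{19}{3} - 46\right) + 24565\right) = -9294 - - 30318 \left(- \frac{119}{3} + 24565\right) = -9294 - \left(-30318\right) \frac{73576}{3} = -9294 - -743559056 = -9294 + 743559056 = 743549762$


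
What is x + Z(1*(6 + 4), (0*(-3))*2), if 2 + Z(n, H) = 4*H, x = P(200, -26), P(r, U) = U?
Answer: -28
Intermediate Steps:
x = -26
Z(n, H) = -2 + 4*H
x + Z(1*(6 + 4), (0*(-3))*2) = -26 + (-2 + 4*((0*(-3))*2)) = -26 + (-2 + 4*(0*2)) = -26 + (-2 + 4*0) = -26 + (-2 + 0) = -26 - 2 = -28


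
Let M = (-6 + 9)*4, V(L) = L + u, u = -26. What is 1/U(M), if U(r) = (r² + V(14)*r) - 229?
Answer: -1/229 ≈ -0.0043668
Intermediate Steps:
V(L) = -26 + L (V(L) = L - 26 = -26 + L)
M = 12 (M = 3*4 = 12)
U(r) = -229 + r² - 12*r (U(r) = (r² + (-26 + 14)*r) - 229 = (r² - 12*r) - 229 = -229 + r² - 12*r)
1/U(M) = 1/(-229 + 12² - 12*12) = 1/(-229 + 144 - 144) = 1/(-229) = -1/229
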